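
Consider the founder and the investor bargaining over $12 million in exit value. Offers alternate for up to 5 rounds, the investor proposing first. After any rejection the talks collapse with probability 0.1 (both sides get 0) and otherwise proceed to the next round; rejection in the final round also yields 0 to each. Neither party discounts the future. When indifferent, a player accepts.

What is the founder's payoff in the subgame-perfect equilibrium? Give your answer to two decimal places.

1.95

By backward induction:
Round 5 (the investor proposes): rejection yields 0 for the founder; the investor offers 0 and keeps 12.
Round 4 (the founder proposes): rejecting gives the investor an expected 0.9 × 12 = 10.8. The founder offers 10.8 and keeps 12 − 10.8 = 1.2.
Round 3 (the investor proposes): rejecting gives the founder an expected 0.9 × 1.2 = 1.08; the investor offers that and keeps 10.92.
Round 2 (the founder proposes): rejecting gives the investor an expected 0.9 × 10.92 = 9.828; the founder offers that and keeps 2.172.
Round 1 (the investor proposes): rejecting gives the founder an expected 0.9 × 2.172 = 1.9548. The investor offers 1.9548 and keeps 12 − 1.9548 = 10.0452.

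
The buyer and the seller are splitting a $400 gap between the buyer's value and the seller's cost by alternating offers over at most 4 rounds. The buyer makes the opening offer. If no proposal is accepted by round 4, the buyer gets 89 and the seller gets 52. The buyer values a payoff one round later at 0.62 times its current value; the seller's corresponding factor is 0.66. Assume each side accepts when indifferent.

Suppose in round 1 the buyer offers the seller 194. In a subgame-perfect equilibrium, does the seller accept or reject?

Accept

Round 4 (the seller proposes): the buyer gets 89 if talks fail, so the seller offers 89 and keeps 311.
Round 3 (the buyer proposes): the seller can get 311 next round, worth 0.66 × 311 = 205.26 now. The buyer offers 205.26 and keeps 400 − 205.26 = 194.74.
Round 2 (the seller proposes): the buyer can get 194.74 next round, worth 0.62 × 194.74 = 120.7388 now. The seller offers 120.7388 and keeps 400 − 120.7388 = 279.2612.
So by rejecting in round 1, the seller gets 279.2612 next round, worth 0.66 × 279.2612 = 184.312392 now.
Offer 194 ≥ 184.312392, so the seller accepts.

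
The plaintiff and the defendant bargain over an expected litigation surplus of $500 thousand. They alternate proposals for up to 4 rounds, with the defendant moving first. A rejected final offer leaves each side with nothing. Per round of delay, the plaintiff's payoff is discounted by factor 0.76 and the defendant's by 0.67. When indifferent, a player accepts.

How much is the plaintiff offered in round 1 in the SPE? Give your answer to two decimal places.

Work backward from the last round.
Round 4 (the plaintiff proposes): rejection yields 0 for the defendant; the plaintiff offers 0 and keeps 500.
Round 3 (the defendant proposes): the plaintiff can get 500 next round, worth 0.76 × 500 = 380 now; the defendant offers that and keeps 120.
Round 2 (the plaintiff proposes): the defendant can get 120 next round, worth 0.67 × 120 = 80.4 now. The plaintiff offers 80.4 and keeps 500 − 80.4 = 419.6.
Round 1 (the defendant proposes): the plaintiff can get 419.6 next round, worth 0.76 × 419.6 = 318.896 now; the defendant offers that and keeps 181.104.

318.90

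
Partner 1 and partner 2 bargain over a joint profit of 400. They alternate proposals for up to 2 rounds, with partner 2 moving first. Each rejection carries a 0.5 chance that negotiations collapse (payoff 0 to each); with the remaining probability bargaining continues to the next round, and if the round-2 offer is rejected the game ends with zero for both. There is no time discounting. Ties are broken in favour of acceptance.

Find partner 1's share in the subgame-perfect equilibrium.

Round 2 (partner 1 proposes): rejection yields 0 for partner 2; partner 1 offers 0 and keeps 400.
Round 1 (partner 2 proposes): rejecting gives partner 1 an expected 0.5 × 400 = 200; partner 2 offers that and keeps 200.

200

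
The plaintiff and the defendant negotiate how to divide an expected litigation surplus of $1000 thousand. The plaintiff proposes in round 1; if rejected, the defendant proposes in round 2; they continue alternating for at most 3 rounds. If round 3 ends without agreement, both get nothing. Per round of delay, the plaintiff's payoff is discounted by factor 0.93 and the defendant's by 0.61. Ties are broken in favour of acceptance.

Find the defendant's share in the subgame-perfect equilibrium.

42.7

Round 3 (the plaintiff proposes): the defendant will accept anything ≥ 0, so the plaintiff offers 0 and keeps 1000.
Round 2 (the defendant proposes): the plaintiff can get 1000 next round, worth 0.93 × 1000 = 930 now; the defendant offers that and keeps 70.
Round 1 (the plaintiff proposes): the defendant can get 70 next round, worth 0.61 × 70 = 42.7 now, so the plaintiff offers 42.7, keeping 957.3.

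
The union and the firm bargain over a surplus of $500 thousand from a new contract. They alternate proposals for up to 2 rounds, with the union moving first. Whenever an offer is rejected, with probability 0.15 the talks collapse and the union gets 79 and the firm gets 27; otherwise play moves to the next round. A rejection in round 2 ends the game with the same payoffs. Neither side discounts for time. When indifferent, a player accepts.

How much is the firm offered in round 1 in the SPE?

Round 2 (the firm proposes): the union gets 79 if talks fail, so the firm offers 79 and keeps 421.
Round 1 (the union proposes): rejecting gives the firm an expected 0.85 × 421 + 0.15 × 27 = 361.9. The union offers 361.9 and keeps 500 − 361.9 = 138.1.

361.9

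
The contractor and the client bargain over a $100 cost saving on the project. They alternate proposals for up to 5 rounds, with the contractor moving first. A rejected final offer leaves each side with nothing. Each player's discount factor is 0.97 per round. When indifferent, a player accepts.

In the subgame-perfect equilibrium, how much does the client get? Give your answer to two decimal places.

Solve by backward induction from round 5.
Round 5 (the contractor proposes): the client will accept anything ≥ 0, so the contractor offers 0 and keeps 100.
Round 4 (the client proposes): the contractor can get 100 next round, worth 0.97 × 100 = 97 now; the client offers that and keeps 3.
Round 3 (the contractor proposes): the client can get 3 next round, worth 0.97 × 3 = 2.91 now, so the contractor offers 2.91, keeping 97.09.
Round 2 (the client proposes): the contractor can get 97.09 next round, worth 0.97 × 97.09 = 94.1773 now. The client offers 94.1773 and keeps 100 − 94.1773 = 5.8227.
Round 1 (the contractor proposes): the client can get 5.8227 next round, worth 0.97 × 5.8227 = 5.648019 now. The contractor offers 5.648019 and keeps 100 − 5.648019 = 94.351981.

5.65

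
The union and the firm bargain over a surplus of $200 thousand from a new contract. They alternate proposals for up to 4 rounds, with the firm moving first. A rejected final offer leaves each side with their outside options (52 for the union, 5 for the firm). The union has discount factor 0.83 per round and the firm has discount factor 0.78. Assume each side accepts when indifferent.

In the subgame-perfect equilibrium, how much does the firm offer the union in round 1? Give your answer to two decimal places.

141.30

Round 4 (the union proposes): the firm gets 5 if talks fail, so the union offers 5 and keeps 195.
Round 3 (the firm proposes): the union can get 195 next round, worth 0.83 × 195 = 161.85 now; the firm offers that and keeps 38.15.
Round 2 (the union proposes): the firm can get 38.15 next round, worth 0.78 × 38.15 = 29.757 now. The union offers 29.757 and keeps 200 − 29.757 = 170.243.
Round 1 (the firm proposes): the union can get 170.243 next round, worth 0.83 × 170.243 = 141.30169 now; the firm offers that and keeps 58.69831.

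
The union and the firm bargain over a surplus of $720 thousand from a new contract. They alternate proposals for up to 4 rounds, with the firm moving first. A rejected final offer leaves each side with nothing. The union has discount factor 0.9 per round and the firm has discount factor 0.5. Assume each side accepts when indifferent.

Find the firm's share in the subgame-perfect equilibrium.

Round 4 (the union proposes): the firm will accept anything ≥ 0, so the union offers 0 and keeps 720.
Round 3 (the firm proposes): the union can get 720 next round, worth 0.9 × 720 = 648 now. The firm offers 648 and keeps 720 − 648 = 72.
Round 2 (the union proposes): the firm can get 72 next round, worth 0.5 × 72 = 36 now; the union offers that and keeps 684.
Round 1 (the firm proposes): the union can get 684 next round, worth 0.9 × 684 = 615.6 now. The firm offers 615.6 and keeps 720 − 615.6 = 104.4.

104.4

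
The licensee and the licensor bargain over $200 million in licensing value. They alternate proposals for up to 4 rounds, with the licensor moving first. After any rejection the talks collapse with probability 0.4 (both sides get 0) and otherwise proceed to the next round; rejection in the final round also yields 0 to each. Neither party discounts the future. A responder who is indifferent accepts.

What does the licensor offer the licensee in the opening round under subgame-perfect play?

Round 4 (the licensee proposes): rejection yields 0 for the licensor; the licensee offers 0 and keeps 200.
Round 3 (the licensor proposes): rejecting gives the licensee an expected 0.6 × 200 = 120; the licensor offers that and keeps 80.
Round 2 (the licensee proposes): rejecting gives the licensor an expected 0.6 × 80 = 48, so the licensee offers 48, keeping 152.
Round 1 (the licensor proposes): rejecting gives the licensee an expected 0.6 × 152 = 91.2. The licensor offers 91.2 and keeps 200 − 91.2 = 108.8.

91.2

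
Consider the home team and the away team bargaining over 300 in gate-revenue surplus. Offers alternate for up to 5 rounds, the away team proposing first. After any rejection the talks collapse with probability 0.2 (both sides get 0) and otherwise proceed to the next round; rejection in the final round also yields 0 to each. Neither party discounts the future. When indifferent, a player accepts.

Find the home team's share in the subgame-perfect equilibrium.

78.72

By backward induction:
Round 5 (the away team proposes): rejection yields 0 for the home team; the away team offers 0 and keeps 300.
Round 4 (the home team proposes): rejecting gives the away team an expected 0.8 × 300 = 240; the home team offers that and keeps 60.
Round 3 (the away team proposes): rejecting gives the home team an expected 0.8 × 60 = 48, so the away team offers 48, keeping 252.
Round 2 (the home team proposes): rejecting gives the away team an expected 0.8 × 252 = 201.6, so the home team offers 201.6, keeping 98.4.
Round 1 (the away team proposes): rejecting gives the home team an expected 0.8 × 98.4 = 78.72, so the away team offers 78.72, keeping 221.28.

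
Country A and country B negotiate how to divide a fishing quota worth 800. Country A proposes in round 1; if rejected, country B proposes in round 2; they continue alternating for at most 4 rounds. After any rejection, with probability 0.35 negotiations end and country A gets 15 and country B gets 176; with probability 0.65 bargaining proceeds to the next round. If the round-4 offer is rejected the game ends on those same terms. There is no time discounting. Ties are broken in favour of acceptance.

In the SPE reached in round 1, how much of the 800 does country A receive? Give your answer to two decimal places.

Round 4 (country B proposes): country A gets 15 if talks fail, so country B offers 15 and keeps 785.
Round 3 (country A proposes): rejecting gives country B an expected 0.65 × 785 + 0.35 × 176 = 571.85; country A offers that and keeps 228.15.
Round 2 (country B proposes): rejecting gives country A an expected 0.65 × 228.15 + 0.35 × 15 = 153.5475, so country B offers 153.5475, keeping 646.4525.
Round 1 (country A proposes): rejecting gives country B an expected 0.65 × 646.4525 + 0.35 × 176 = 481.794125; country A offers that and keeps 318.205875.

318.21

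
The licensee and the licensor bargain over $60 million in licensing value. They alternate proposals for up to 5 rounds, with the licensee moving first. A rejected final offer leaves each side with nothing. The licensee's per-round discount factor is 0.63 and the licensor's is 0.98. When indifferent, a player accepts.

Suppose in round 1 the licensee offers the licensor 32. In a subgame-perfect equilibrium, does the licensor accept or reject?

Work out the licensor's continuation value if the offer is rejected.
Round 5 (the licensee proposes): the licensor will accept anything ≥ 0, so the licensee offers 0 and keeps 60.
Round 4 (the licensor proposes): the licensee can get 60 next round, worth 0.63 × 60 = 37.8 now. The licensor offers 37.8 and keeps 60 − 37.8 = 22.2.
Round 3 (the licensee proposes): the licensor can get 22.2 next round, worth 0.98 × 22.2 = 21.756 now. The licensee offers 21.756 and keeps 60 − 21.756 = 38.244.
Round 2 (the licensor proposes): the licensee can get 38.244 next round, worth 0.63 × 38.244 = 24.09372 now; the licensor offers that and keeps 35.90628.
So by rejecting in round 1, the licensor gets 35.90628 next round, worth 0.98 × 35.90628 = 35.1881544 now.
Offer 32 < 35.1881544, so the licensor rejects.

Reject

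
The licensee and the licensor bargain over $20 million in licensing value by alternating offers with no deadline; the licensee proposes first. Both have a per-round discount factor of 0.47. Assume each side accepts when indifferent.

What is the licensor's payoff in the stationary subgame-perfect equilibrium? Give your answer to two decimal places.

When the licensee proposes, the licensor accepts any offer worth at least 0.47 times what the licensor would get by proposing next round; and vice versa.
This gives x = 20 − 0.47y and y = 20 − 0.47x, where x and y are each side's share when it proposes.
Hence (1 − 0.47·0.47)x = 20(1 − 0.47), i.e. 0.7791·x = 10.6.
x ≈ 13.6054; the licensor's share is 20 − x ≈ 6.3946.

6.39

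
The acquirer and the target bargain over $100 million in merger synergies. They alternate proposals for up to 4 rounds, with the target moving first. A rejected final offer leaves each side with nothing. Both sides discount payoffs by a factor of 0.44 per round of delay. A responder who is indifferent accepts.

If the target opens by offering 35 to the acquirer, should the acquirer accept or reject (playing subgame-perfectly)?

Work out the acquirer's continuation value if the offer is rejected.
Round 4 (the acquirer proposes): the target will accept anything ≥ 0, so the acquirer offers 0 and keeps 100.
Round 3 (the target proposes): the acquirer can get 100 next round, worth 0.44 × 100 = 44 now. The target offers 44 and keeps 100 − 44 = 56.
Round 2 (the acquirer proposes): the target can get 56 next round, worth 0.44 × 56 = 24.64 now, so the acquirer offers 24.64, keeping 75.36.
So by rejecting in round 1, the acquirer gets 75.36 next round, worth 0.44 × 75.36 = 33.1584 now.
Offer 35 ≥ 33.1584, so the acquirer accepts.

Accept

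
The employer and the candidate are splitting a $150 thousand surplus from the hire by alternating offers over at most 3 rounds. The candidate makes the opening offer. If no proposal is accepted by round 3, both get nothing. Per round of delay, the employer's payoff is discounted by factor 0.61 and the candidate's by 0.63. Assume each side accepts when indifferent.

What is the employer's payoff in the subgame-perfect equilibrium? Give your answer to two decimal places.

Round 3 (the candidate proposes): the employer will accept anything ≥ 0, so the candidate offers 0 and keeps 150.
Round 2 (the employer proposes): the candidate can get 150 next round, worth 0.63 × 150 = 94.5 now. The employer offers 94.5 and keeps 150 − 94.5 = 55.5.
Round 1 (the candidate proposes): the employer can get 55.5 next round, worth 0.61 × 55.5 = 33.855 now. The candidate offers 33.855 and keeps 150 − 33.855 = 116.145.

33.86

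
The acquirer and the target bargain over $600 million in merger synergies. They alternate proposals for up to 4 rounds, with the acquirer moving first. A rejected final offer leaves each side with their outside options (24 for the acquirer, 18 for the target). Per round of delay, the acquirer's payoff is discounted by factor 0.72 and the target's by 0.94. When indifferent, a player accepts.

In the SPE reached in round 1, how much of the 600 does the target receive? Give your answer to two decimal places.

524.37

Round 4 (the target proposes): the acquirer gets 24 if talks fail, so the target offers 24 and keeps 576.
Round 3 (the acquirer proposes): the target can get 576 next round, worth 0.94 × 576 = 541.44 now; the acquirer offers that and keeps 58.56.
Round 2 (the target proposes): the acquirer can get 58.56 next round, worth 0.72 × 58.56 = 42.1632 now. The target offers 42.1632 and keeps 600 − 42.1632 = 557.8368.
Round 1 (the acquirer proposes): the target can get 557.8368 next round, worth 0.94 × 557.8368 = 524.366592 now, so the acquirer offers 524.366592, keeping 75.633408.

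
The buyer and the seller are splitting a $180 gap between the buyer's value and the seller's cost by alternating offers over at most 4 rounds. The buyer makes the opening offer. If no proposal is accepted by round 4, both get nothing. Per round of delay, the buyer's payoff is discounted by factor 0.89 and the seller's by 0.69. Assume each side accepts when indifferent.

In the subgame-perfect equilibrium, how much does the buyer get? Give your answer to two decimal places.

Round 4 (the seller proposes): rejection yields 0 for the buyer; the seller offers 0 and keeps 180.
Round 3 (the buyer proposes): the seller can get 180 next round, worth 0.69 × 180 = 124.2 now. The buyer offers 124.2 and keeps 180 − 124.2 = 55.8.
Round 2 (the seller proposes): the buyer can get 55.8 next round, worth 0.89 × 55.8 = 49.662 now, so the seller offers 49.662, keeping 130.338.
Round 1 (the buyer proposes): the seller can get 130.338 next round, worth 0.69 × 130.338 = 89.93322 now, so the buyer offers 89.93322, keeping 90.06678.

90.07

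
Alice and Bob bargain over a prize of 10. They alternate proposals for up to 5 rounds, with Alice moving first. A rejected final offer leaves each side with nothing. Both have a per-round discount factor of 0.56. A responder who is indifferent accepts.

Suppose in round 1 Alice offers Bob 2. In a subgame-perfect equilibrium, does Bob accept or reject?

Round 5 (Alice proposes): rejection yields 0 for Bob; Alice offers 0 and keeps 10.
Round 4 (Bob proposes): Alice can get 10 next round, worth 0.56 × 10 = 5.6 now, so Bob offers 5.6, keeping 4.4.
Round 3 (Alice proposes): Bob can get 4.4 next round, worth 0.56 × 4.4 = 2.464 now, so Alice offers 2.464, keeping 7.536.
Round 2 (Bob proposes): Alice can get 7.536 next round, worth 0.56 × 7.536 = 4.22016 now, so Bob offers 4.22016, keeping 5.77984.
So by rejecting in round 1, Bob gets 5.77984 next round, worth 0.56 × 5.77984 = 3.2367104 now.
Offer 2 < 3.2367104, so Bob rejects.

Reject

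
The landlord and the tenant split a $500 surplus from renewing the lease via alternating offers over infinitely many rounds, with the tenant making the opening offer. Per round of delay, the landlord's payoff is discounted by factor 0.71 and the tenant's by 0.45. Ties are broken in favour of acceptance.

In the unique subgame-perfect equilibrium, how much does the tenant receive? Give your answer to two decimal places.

Let x be the tenant's share when the tenant proposes and y be the landlord's share when the landlord proposes.
The landlord accepts iff offered ≥ 0.71·y, so x = 500 − 0.71y. Symmetrically y = 500 − 0.45x.
Substituting: x = 500 − 0.71(500 − 0.45x), giving x(1 − 0.45·0.71) = 500(1 − 0.71).
So x = 500 × 0.29 / 0.6805 ≈ 213.0786, and the landlord receives 500 − x ≈ 286.9214.

213.08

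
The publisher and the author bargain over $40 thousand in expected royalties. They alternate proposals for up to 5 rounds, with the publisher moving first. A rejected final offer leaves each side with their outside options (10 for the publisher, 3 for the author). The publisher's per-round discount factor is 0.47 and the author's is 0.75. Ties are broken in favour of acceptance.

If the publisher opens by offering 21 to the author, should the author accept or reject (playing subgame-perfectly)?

Reject

Round 5 (the publisher proposes): the author gets 3 if talks fail, so the publisher offers 3 and keeps 37.
Round 4 (the author proposes): the publisher can get 37 next round, worth 0.47 × 37 = 17.39 now. The author offers 17.39 and keeps 40 − 17.39 = 22.61.
Round 3 (the publisher proposes): the author can get 22.61 next round, worth 0.75 × 22.61 = 16.9575 now, so the publisher offers 16.9575, keeping 23.0425.
Round 2 (the author proposes): the publisher can get 23.0425 next round, worth 0.47 × 23.0425 = 10.829975 now. The author offers 10.829975 and keeps 40 − 10.829975 = 29.170025.
So by rejecting in round 1, the author gets 29.170025 next round, worth 0.75 × 29.170025 = 21.87751875 now.
Offer 21 < 21.87751875, so the author rejects.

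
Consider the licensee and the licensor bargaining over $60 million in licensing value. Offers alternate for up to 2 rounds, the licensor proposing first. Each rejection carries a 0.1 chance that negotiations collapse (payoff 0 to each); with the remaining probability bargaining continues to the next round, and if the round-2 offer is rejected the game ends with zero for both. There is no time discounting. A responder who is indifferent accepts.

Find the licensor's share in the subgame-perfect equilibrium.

6

By backward induction:
Round 2 (the licensee proposes): rejection yields 0 for the licensor; the licensee offers 0 and keeps 60.
Round 1 (the licensor proposes): rejecting gives the licensee an expected 0.9 × 60 = 54; the licensor offers that and keeps 6.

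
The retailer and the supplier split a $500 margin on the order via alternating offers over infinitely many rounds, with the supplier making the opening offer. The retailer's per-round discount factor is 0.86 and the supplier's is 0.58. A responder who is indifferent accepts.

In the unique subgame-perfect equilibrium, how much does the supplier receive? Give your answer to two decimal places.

Let x be the supplier's share when the supplier proposes and y be the retailer's share when the retailer proposes.
The retailer accepts iff offered ≥ 0.86·y, so x = 500 − 0.86y. Symmetrically y = 500 − 0.58x.
Substituting: x = 500 − 0.86(500 − 0.58x), giving x(1 − 0.58·0.86) = 500(1 − 0.86).
So x = 500 × 0.14 / 0.5012 ≈ 139.6648, and the retailer receives 500 − x ≈ 360.3352.

139.66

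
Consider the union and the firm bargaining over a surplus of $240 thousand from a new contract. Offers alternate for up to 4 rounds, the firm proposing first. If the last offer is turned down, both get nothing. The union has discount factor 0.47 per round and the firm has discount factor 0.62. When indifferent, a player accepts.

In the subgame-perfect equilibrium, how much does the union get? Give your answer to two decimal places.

Solve by backward induction from round 4.
Round 4 (the union proposes): the firm will accept anything ≥ 0, so the union offers 0 and keeps 240.
Round 3 (the firm proposes): the union can get 240 next round, worth 0.47 × 240 = 112.8 now. The firm offers 112.8 and keeps 240 − 112.8 = 127.2.
Round 2 (the union proposes): the firm can get 127.2 next round, worth 0.62 × 127.2 = 78.864 now, so the union offers 78.864, keeping 161.136.
Round 1 (the firm proposes): the union can get 161.136 next round, worth 0.47 × 161.136 = 75.73392 now, so the firm offers 75.73392, keeping 164.26608.

75.73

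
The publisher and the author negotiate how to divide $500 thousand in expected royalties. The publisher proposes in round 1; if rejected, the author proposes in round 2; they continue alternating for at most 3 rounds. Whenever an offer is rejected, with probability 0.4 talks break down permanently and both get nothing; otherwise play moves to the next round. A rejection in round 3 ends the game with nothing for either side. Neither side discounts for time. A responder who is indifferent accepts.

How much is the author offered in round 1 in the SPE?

120

By backward induction:
Round 3 (the publisher proposes): the author will accept anything ≥ 0, so the publisher offers 0 and keeps 500.
Round 2 (the author proposes): rejecting gives the publisher an expected 0.6 × 500 = 300, so the author offers 300, keeping 200.
Round 1 (the publisher proposes): rejecting gives the author an expected 0.6 × 200 = 120; the publisher offers that and keeps 380.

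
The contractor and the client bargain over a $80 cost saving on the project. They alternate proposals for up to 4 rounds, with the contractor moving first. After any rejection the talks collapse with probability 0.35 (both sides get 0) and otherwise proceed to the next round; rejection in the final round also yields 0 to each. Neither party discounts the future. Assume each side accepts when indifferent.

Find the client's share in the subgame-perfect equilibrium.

40.17

Round 4 (the client proposes): rejection yields 0 for the contractor; the client offers 0 and keeps 80.
Round 3 (the contractor proposes): rejecting gives the client an expected 0.65 × 80 = 52. The contractor offers 52 and keeps 80 − 52 = 28.
Round 2 (the client proposes): rejecting gives the contractor an expected 0.65 × 28 = 18.2, so the client offers 18.2, keeping 61.8.
Round 1 (the contractor proposes): rejecting gives the client an expected 0.65 × 61.8 = 40.17; the contractor offers that and keeps 39.83.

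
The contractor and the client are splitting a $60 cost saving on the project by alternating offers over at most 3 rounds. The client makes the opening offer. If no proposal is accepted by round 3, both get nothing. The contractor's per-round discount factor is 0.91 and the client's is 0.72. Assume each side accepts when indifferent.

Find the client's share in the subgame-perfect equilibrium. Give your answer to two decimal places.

Round 3 (the client proposes): the contractor will accept anything ≥ 0, so the client offers 0 and keeps 60.
Round 2 (the contractor proposes): the client can get 60 next round, worth 0.72 × 60 = 43.2 now; the contractor offers that and keeps 16.8.
Round 1 (the client proposes): the contractor can get 16.8 next round, worth 0.91 × 16.8 = 15.288 now, so the client offers 15.288, keeping 44.712.

44.71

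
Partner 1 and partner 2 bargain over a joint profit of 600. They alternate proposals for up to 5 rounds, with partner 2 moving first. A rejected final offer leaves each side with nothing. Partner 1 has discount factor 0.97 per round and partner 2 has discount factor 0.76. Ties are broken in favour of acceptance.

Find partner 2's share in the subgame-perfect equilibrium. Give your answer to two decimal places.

Round 5 (partner 2 proposes): rejection yields 0 for partner 1; partner 2 offers 0 and keeps 600.
Round 4 (partner 1 proposes): partner 2 can get 600 next round, worth 0.76 × 600 = 456 now, so partner 1 offers 456, keeping 144.
Round 3 (partner 2 proposes): partner 1 can get 144 next round, worth 0.97 × 144 = 139.68 now, so partner 2 offers 139.68, keeping 460.32.
Round 2 (partner 1 proposes): partner 2 can get 460.32 next round, worth 0.76 × 460.32 = 349.8432 now. Partner 1 offers 349.8432 and keeps 600 − 349.8432 = 250.1568.
Round 1 (partner 2 proposes): partner 1 can get 250.1568 next round, worth 0.97 × 250.1568 = 242.652096 now; partner 2 offers that and keeps 357.347904.

357.35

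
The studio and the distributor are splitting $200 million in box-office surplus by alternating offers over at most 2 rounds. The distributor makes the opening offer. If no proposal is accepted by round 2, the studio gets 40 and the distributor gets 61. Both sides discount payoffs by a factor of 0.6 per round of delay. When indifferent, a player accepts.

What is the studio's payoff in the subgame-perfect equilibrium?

83.4

Round 2 (the studio proposes): the distributor gets 61 if talks fail, so the studio offers 61 and keeps 139.
Round 1 (the distributor proposes): the studio can get 139 next round, worth 0.6 × 139 = 83.4 now. The distributor offers 83.4 and keeps 200 − 83.4 = 116.6.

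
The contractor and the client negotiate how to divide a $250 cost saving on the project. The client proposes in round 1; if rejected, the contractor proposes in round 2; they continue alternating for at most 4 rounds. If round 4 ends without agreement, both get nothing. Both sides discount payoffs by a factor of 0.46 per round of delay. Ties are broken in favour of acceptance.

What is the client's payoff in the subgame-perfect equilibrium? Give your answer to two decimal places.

By backward induction:
Round 4 (the contractor proposes): the client will accept anything ≥ 0, so the contractor offers 0 and keeps 250.
Round 3 (the client proposes): the contractor can get 250 next round, worth 0.46 × 250 = 115 now. The client offers 115 and keeps 250 − 115 = 135.
Round 2 (the contractor proposes): the client can get 135 next round, worth 0.46 × 135 = 62.1 now; the contractor offers that and keeps 187.9.
Round 1 (the client proposes): the contractor can get 187.9 next round, worth 0.46 × 187.9 = 86.434 now. The client offers 86.434 and keeps 250 − 86.434 = 163.566.

163.57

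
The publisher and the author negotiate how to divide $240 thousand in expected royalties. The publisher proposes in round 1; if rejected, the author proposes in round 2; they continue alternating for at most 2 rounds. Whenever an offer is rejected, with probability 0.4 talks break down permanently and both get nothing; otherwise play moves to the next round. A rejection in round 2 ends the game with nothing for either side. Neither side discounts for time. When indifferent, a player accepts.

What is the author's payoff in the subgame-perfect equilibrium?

144

Round 2 (the author proposes): rejection yields 0 for the publisher; the author offers 0 and keeps 240.
Round 1 (the publisher proposes): rejecting gives the author an expected 0.6 × 240 = 144; the publisher offers that and keeps 96.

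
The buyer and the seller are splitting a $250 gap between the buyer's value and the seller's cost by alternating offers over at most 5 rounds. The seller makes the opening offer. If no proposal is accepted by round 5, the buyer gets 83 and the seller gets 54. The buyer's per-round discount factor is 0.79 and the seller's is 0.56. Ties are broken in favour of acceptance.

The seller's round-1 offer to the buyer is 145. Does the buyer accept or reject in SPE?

Accept

Round 5 (the seller proposes): the buyer gets 83 if talks fail, so the seller offers 83 and keeps 167.
Round 4 (the buyer proposes): the seller can get 167 next round, worth 0.56 × 167 = 93.52 now. The buyer offers 93.52 and keeps 250 − 93.52 = 156.48.
Round 3 (the seller proposes): the buyer can get 156.48 next round, worth 0.79 × 156.48 = 123.6192 now, so the seller offers 123.6192, keeping 126.3808.
Round 2 (the buyer proposes): the seller can get 126.3808 next round, worth 0.56 × 126.3808 = 70.773248 now; the buyer offers that and keeps 179.226752.
So by rejecting in round 1, the buyer gets 179.226752 next round, worth 0.79 × 179.226752 = 141.58913408 now.
Offer 145 ≥ 141.58913408, so the buyer accepts.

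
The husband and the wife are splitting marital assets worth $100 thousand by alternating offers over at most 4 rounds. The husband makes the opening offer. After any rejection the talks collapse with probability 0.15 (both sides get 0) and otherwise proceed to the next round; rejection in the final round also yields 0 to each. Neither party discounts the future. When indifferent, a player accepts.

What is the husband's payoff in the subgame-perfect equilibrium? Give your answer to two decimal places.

25.84

By backward induction:
Round 4 (the wife proposes): rejection yields 0 for the husband; the wife offers 0 and keeps 100.
Round 3 (the husband proposes): rejecting gives the wife an expected 0.85 × 100 = 85, so the husband offers 85, keeping 15.
Round 2 (the wife proposes): rejecting gives the husband an expected 0.85 × 15 = 12.75, so the wife offers 12.75, keeping 87.25.
Round 1 (the husband proposes): rejecting gives the wife an expected 0.85 × 87.25 = 74.1625, so the husband offers 74.1625, keeping 25.8375.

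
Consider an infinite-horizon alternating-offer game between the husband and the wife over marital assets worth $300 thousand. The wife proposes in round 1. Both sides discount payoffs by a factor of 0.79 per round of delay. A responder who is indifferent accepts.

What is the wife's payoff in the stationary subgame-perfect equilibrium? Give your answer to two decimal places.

Let x be the wife's share when the wife proposes and y be the husband's share when the husband proposes.
The husband accepts iff offered ≥ 0.79·y, so x = 300 − 0.79y. Symmetrically y = 300 − 0.79x.
Substituting: x = 300 − 0.79(300 − 0.79x), giving x(1 − 0.79·0.79) = 300(1 − 0.79).
So x = 300 × 0.21 / 0.3759 ≈ 167.5978, and the husband receives 300 − x ≈ 132.4022.

167.60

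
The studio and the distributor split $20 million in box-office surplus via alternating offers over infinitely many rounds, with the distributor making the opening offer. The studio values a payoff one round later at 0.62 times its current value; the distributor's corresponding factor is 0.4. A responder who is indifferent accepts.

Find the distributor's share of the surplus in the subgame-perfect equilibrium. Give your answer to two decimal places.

10.11

Let x be the distributor's share when the distributor proposes and y be the studio's share when the studio proposes.
The studio accepts iff offered ≥ 0.62·y, so x = 20 − 0.62y. Symmetrically y = 20 − 0.4x.
Substituting: x = 20 − 0.62(20 − 0.4x), giving x(1 − 0.4·0.62) = 20(1 − 0.62).
So x = 20 × 0.38 / 0.752 ≈ 10.1064, and the studio receives 20 − x ≈ 9.8936.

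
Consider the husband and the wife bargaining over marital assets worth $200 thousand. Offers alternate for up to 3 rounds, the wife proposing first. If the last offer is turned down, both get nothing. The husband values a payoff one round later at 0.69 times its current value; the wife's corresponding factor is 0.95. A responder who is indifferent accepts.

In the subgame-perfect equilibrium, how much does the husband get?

6.9

Round 3 (the wife proposes): rejection yields 0 for the husband; the wife offers 0 and keeps 200.
Round 2 (the husband proposes): the wife can get 200 next round, worth 0.95 × 200 = 190 now, so the husband offers 190, keeping 10.
Round 1 (the wife proposes): the husband can get 10 next round, worth 0.69 × 10 = 6.9 now; the wife offers that and keeps 193.1.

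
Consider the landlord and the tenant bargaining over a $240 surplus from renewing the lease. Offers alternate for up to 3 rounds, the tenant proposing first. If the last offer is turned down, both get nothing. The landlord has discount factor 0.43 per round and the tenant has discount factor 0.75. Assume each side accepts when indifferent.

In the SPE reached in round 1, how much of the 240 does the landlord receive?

25.8

Solve by backward induction from round 3.
Round 3 (the tenant proposes): rejection yields 0 for the landlord; the tenant offers 0 and keeps 240.
Round 2 (the landlord proposes): the tenant can get 240 next round, worth 0.75 × 240 = 180 now, so the landlord offers 180, keeping 60.
Round 1 (the tenant proposes): the landlord can get 60 next round, worth 0.43 × 60 = 25.8 now. The tenant offers 25.8 and keeps 240 − 25.8 = 214.2.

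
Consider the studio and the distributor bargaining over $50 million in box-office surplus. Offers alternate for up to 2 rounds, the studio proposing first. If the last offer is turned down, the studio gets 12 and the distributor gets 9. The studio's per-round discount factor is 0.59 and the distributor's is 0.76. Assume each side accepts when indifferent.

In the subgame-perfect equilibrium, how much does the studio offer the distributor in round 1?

Round 2 (the distributor proposes): the studio gets 12 if talks fail, so the distributor offers 12 and keeps 38.
Round 1 (the studio proposes): the distributor can get 38 next round, worth 0.76 × 38 = 28.88 now. The studio offers 28.88 and keeps 50 − 28.88 = 21.12.

28.88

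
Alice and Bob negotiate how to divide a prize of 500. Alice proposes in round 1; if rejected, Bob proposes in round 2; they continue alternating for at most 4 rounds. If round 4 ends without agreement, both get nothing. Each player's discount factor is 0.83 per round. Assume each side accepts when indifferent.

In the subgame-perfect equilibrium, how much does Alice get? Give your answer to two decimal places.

143.56

Round 4 (Bob proposes): Alice will accept anything ≥ 0, so Bob offers 0 and keeps 500.
Round 3 (Alice proposes): Bob can get 500 next round, worth 0.83 × 500 = 415 now, so Alice offers 415, keeping 85.
Round 2 (Bob proposes): Alice can get 85 next round, worth 0.83 × 85 = 70.55 now, so Bob offers 70.55, keeping 429.45.
Round 1 (Alice proposes): Bob can get 429.45 next round, worth 0.83 × 429.45 = 356.4435 now; Alice offers that and keeps 143.5565.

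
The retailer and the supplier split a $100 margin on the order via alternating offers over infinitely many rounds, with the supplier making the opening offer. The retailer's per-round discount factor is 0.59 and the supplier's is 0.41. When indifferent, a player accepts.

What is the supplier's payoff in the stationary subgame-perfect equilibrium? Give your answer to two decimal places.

Let x be the supplier's share when the supplier proposes and y be the retailer's share when the retailer proposes.
The retailer accepts iff offered ≥ 0.59·y, so x = 100 − 0.59y. Symmetrically y = 100 − 0.41x.
Substituting: x = 100 − 0.59(100 − 0.41x), giving x(1 − 0.41·0.59) = 100(1 − 0.59).
So x = 100 × 0.41 / 0.7581 ≈ 54.0826, and the retailer receives 100 − x ≈ 45.9174.

54.08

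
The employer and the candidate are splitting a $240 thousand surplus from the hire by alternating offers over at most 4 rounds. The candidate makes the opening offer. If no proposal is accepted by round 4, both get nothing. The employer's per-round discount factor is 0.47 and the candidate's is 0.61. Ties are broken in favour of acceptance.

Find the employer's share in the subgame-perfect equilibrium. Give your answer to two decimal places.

Round 4 (the employer proposes): rejection yields 0 for the candidate; the employer offers 0 and keeps 240.
Round 3 (the candidate proposes): the employer can get 240 next round, worth 0.47 × 240 = 112.8 now. The candidate offers 112.8 and keeps 240 − 112.8 = 127.2.
Round 2 (the employer proposes): the candidate can get 127.2 next round, worth 0.61 × 127.2 = 77.592 now, so the employer offers 77.592, keeping 162.408.
Round 1 (the candidate proposes): the employer can get 162.408 next round, worth 0.47 × 162.408 = 76.33176 now; the candidate offers that and keeps 163.66824.

76.33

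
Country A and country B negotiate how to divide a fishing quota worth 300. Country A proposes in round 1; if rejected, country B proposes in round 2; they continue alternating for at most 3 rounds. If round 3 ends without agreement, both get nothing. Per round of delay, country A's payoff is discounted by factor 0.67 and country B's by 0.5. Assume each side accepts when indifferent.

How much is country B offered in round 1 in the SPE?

49.5

Round 3 (country A proposes): rejection yields 0 for country B; country A offers 0 and keeps 300.
Round 2 (country B proposes): country A can get 300 next round, worth 0.67 × 300 = 201 now; country B offers that and keeps 99.
Round 1 (country A proposes): country B can get 99 next round, worth 0.5 × 99 = 49.5 now, so country A offers 49.5, keeping 250.5.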